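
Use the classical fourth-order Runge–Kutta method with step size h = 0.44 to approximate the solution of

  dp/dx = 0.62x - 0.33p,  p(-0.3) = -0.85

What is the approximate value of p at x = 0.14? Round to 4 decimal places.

-0.7541

RK4: k1 = f(x_n, p_n); k2 = f(x_n + h/2, p_n + (h/2)·k1); k3 = f(x_n + h/2, p_n + (h/2)·k2); k4 = f(x_n + h, p_n + h·k3); p_{n+1} = p_n + (h/6)·(k1 + 2k2 + 2k3 + k4).
x=-0.300000, p=-0.850000:
  k1 = f(-0.300000, -0.850000) = 0.094500
  k2 = f(-0.080000, -0.829210) = 0.224039
  k3 = f(-0.080000, -0.800711) = 0.214635
  k4 = f(0.140000, -0.755561) = 0.336135
  p ← -0.850000 + (0.44/6)·(k1 + 2k2 + 2k3 + k4) = -0.754081
p(0.14) ≈ -0.7541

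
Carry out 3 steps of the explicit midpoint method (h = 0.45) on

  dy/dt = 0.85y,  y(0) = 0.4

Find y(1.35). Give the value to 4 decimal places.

1.2338

Midpoint: k1 = f(t_n, y_n); k2 = f(t_n + h/2, y_n + (h/2)·k1); y_{n+1} = y_n + h·k2.
t=0.000000, y=0.400000:
  k1 = f(0.000000, 0.400000) = 0.340000
  k2 = f(0.225000, 0.476500) = 0.405025
  y ← 0.400000 + 0.45·0.405025 = 0.582261
t=0.450000, y=0.582261:
  k1 = f(0.450000, 0.582261) = 0.494922
  k2 = f(0.675000, 0.693619) = 0.589576
  y ← 0.582261 + 0.45·0.589576 = 0.847570
t=0.900000, y=0.847570:
  k1 = f(0.900000, 0.847570) = 0.720435
  k2 = f(1.125000, 1.009668) = 0.858218
  y ← 0.847570 + 0.45·0.858218 = 1.233769
y(1.35) ≈ 1.2338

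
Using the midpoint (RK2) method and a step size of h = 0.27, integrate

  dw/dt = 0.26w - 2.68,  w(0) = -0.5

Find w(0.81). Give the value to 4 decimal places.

-3.0313

Midpoint: k1 = f(t_n, w_n); k2 = f(t_n + h/2, w_n + (h/2)·k1); w_{n+1} = w_n + h·k2.
t=0.000000, w=-0.500000:
  k1 = f(0.000000, -0.500000) = -2.810000
  k2 = f(0.135000, -0.879350) = -2.908631
  w ← -0.500000 + 0.27·(-2.908631) = -1.285330
t=0.270000, w=-1.285330:
  k1 = f(0.270000, -1.285330) = -3.014186
  k2 = f(0.405000, -1.692245) = -3.119984
  w ← -1.285330 + 0.27·(-3.119984) = -2.127726
t=0.540000, w=-2.127726:
  k1 = f(0.540000, -2.127726) = -3.233209
  k2 = f(0.675000, -2.564209) = -3.346694
  w ← -2.127726 + 0.27·(-3.346694) = -3.031333
w(0.81) ≈ -3.0313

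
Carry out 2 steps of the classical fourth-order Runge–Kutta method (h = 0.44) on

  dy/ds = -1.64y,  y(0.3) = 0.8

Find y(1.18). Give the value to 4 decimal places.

RK4: k1 = f(s_n, y_n); k2 = f(s_n + h/2, y_n + (h/2)·k1); k3 = f(s_n + h/2, y_n + (h/2)·k2); k4 = f(s_n + h, y_n + h·k3); y_{n+1} = y_n + (h/6)·(k1 + 2k2 + 2k3 + k4).
s=0.300000, y=0.800000:
  k1 = f(0.300000, 0.800000) = -1.312000
  k2 = f(0.520000, 0.511360) = -0.838630
  k3 = f(0.520000, 0.615501) = -1.009422
  k4 = f(0.740000, 0.355854) = -0.583601
  y ← 0.800000 + (0.44/6)·(k1 + 2k2 + 2k3 + k4) = 0.389942
s=0.740000, y=0.389942:
  k1 = f(0.740000, 0.389942) = -0.639504
  k2 = f(0.960000, 0.249251) = -0.408771
  k3 = f(0.960000, 0.300012) = -0.492020
  k4 = f(1.180000, 0.173453) = -0.284463
  y ← 0.389942 + (0.44/6)·(k1 + 2k2 + 2k3 + k4) = 0.190068
y(1.18) ≈ 0.1901

0.1901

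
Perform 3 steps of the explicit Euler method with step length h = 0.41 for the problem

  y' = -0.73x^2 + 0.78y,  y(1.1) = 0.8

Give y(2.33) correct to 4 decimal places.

-0.7957

Euler: y_{n+1} = y_n + h·f(x_n, y_n).
x=1.100000, y=0.800000: f=-0.259300 → y ← 0.800000 + 0.41·(-0.259300) = 0.693687
x=1.510000, y=0.693687: f=-1.123397 → y ← 0.693687 + 0.41·(-1.123397) = 0.233094
x=1.920000, y=0.233094: f=-2.509259 → y ← 0.233094 + 0.41·(-2.509259) = -0.795702
y(2.33) ≈ -0.7957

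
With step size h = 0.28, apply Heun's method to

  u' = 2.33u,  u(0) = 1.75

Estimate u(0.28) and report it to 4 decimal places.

3.2641

Heun: k1 = f(x_n, u_n); k2 = f(x_n + h, u_n + h·k1); u_{n+1} = u_n + (h/2)·(k1 + k2).
x=0.000000, u=1.750000:
  k1 = f(0.000000, 1.750000) = 4.077500
  k2 = f(0.280000, 2.891700) = 6.737661
  u ← 1.750000 + (0.28/2)·(4.077500 + 6.737661) = 3.264123
u(0.28) ≈ 3.2641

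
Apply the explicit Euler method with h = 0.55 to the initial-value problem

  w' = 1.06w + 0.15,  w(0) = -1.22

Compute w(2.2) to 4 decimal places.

-6.9139

Euler: w_{n+1} = w_n + h·f(x_n, w_n).
x=0.000000, w=-1.220000: f=-1.143200 → w ← -1.220000 + 0.55·(-1.143200) = -1.848760
x=0.550000, w=-1.848760: f=-1.809686 → w ← -1.848760 + 0.55·(-1.809686) = -2.844087
x=1.100000, w=-2.844087: f=-2.864732 → w ← -2.844087 + 0.55·(-2.864732) = -4.419690
x=1.650000, w=-4.419690: f=-4.534871 → w ← -4.419690 + 0.55·(-4.534871) = -6.913869
w(2.2) ≈ -6.9139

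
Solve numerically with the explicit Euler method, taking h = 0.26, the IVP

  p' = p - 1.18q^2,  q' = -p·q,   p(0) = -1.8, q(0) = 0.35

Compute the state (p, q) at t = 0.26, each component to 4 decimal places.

-2.3056, 0.5138

Euler on (p,q): p_{n+1} = p_n + h·p', q_{n+1} = q_n + h·q'.
0.000000: (-1.800000, 0.350000); f=(-1.944550, 0.630000) → (-2.305583, 0.513800)
(p(0.26), q(0.26)) ≈ (-2.3056, 0.5138)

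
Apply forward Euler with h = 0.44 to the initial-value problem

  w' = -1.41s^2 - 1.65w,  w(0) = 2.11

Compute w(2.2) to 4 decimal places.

-2.2532

Euler: w_{n+1} = w_n + h·f(s_n, w_n).
s=0.000000, w=2.110000: f=-3.481500 → w ← 2.110000 + 0.44·(-3.481500) = 0.578140
s=0.440000, w=0.578140: f=-1.226907 → w ← 0.578140 + 0.44·(-1.226907) = 0.038301
s=0.880000, w=0.038301: f=-1.155101 → w ← 0.038301 + 0.44·(-1.155101) = -0.469943
s=1.320000, w=-0.469943: f=-1.681378 → w ← -0.469943 + 0.44·(-1.681378) = -1.209749
s=1.760000, w=-1.209749: f=-2.371529 → w ← -1.209749 + 0.44·(-2.371529) = -2.253222
w(2.2) ≈ -2.2532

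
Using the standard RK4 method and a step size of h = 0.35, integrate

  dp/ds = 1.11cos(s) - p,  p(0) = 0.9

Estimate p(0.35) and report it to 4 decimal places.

RK4: k1 = f(s_n, p_n); k2 = f(s_n + h/2, p_n + (h/2)·k1); k3 = f(s_n + h/2, p_n + (h/2)·k2); k4 = f(s_n + h, p_n + h·k3); p_{n+1} = p_n + (h/6)·(k1 + 2k2 + 2k3 + k4).
s=0.000000, p=0.900000:
  k1 = f(0.000000, 0.900000) = 0.210000
  k2 = f(0.175000, 0.936750) = 0.156296
  k3 = f(0.175000, 0.927352) = 0.165695
  k4 = f(0.350000, 0.957993) = 0.084711
  p ← 0.900000 + (0.35/6)·(k1 + 2k2 + 2k3 + k4) = 0.954757
p(0.35) ≈ 0.9548

0.9548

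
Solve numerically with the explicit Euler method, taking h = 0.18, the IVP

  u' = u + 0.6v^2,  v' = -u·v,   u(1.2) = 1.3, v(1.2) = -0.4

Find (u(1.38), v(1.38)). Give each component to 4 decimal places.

Euler on (u,v): u_{n+1} = u_n + h·u', v_{n+1} = v_n + h·v'.
1.200000: (1.300000, -0.400000); f=(1.396000, 0.520000) → (1.551280, -0.306400)
(u(1.38), v(1.38)) ≈ (1.5513, -0.3064)

1.5513, -0.3064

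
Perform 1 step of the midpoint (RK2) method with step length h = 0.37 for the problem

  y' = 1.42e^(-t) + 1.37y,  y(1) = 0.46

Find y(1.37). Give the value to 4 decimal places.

0.9619

Midpoint: k1 = f(t_n, y_n); k2 = f(t_n + h/2, y_n + (h/2)·k1); y_{n+1} = y_n + h·k2.
t=1.000000, y=0.460000:
  k1 = f(1.000000, 0.460000) = 1.152589
  k2 = f(1.185000, 0.673229) = 1.356483
  y ← 0.460000 + 0.37·1.356483 = 0.961899
y(1.37) ≈ 0.9619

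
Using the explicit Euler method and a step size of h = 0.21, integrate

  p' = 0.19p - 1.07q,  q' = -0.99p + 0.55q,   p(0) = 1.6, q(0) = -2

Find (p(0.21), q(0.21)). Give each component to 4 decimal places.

2.1132, -2.5636

Euler on (p,q): p_{n+1} = p_n + h·p', q_{n+1} = q_n + h·q'.
0.000000: (1.600000, -2.000000); f=(2.444000, -2.684000) → (2.113240, -2.563640)
(p(0.21), q(0.21)) ≈ (2.1132, -2.5636)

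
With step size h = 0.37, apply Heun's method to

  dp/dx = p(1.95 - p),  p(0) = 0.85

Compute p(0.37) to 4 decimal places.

1.1898

Heun: k1 = f(x_n, p_n); k2 = f(x_n + h, p_n + h·k1); p_{n+1} = p_n + (h/2)·(k1 + k2).
x=0.000000, p=0.850000:
  k1 = f(0.000000, 0.850000) = 0.935000
  k2 = f(0.370000, 1.195950) = 0.901806
  p ← 0.850000 + (0.37/2)·(0.935000 + 0.901806) = 1.189809
p(0.37) ≈ 1.1898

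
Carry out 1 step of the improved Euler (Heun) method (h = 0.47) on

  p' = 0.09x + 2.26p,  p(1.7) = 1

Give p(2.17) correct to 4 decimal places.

Heun: k1 = f(x_n, p_n); k2 = f(x_n + h, p_n + h·k1); p_{n+1} = p_n + (h/2)·(k1 + k2).
x=1.700000, p=1.000000:
  k1 = f(1.700000, 1.000000) = 2.413000
  k2 = f(2.170000, 2.134110) = 5.018389
  p ← 1.000000 + (0.47/2)·(2.413000 + 5.018389) = 2.746376
p(2.17) ≈ 2.7464

2.7464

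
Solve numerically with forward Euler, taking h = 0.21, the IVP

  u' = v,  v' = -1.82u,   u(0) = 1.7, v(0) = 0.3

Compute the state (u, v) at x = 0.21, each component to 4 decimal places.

1.7630, -0.3497

Euler on (u,v): u_{n+1} = u_n + h·u', v_{n+1} = v_n + h·v'.
0.000000: (1.700000, 0.300000); f=(0.300000, -3.094000) → (1.763000, -0.349740)
(u(0.21), v(0.21)) ≈ (1.7630, -0.3497)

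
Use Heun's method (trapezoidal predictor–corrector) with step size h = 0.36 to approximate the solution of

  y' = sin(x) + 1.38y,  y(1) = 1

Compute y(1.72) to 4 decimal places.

3.7190

Heun: k1 = f(x_n, y_n); k2 = f(x_n + h, y_n + h·k1); y_{n+1} = y_n + (h/2)·(k1 + k2).
x=1.000000, y=1.000000:
  k1 = f(1.000000, 1.000000) = 2.221471
  k2 = f(1.360000, 1.799730) = 3.461491
  y ← 1.000000 + (0.36/2)·(2.221471 + 3.461491) = 2.022933
x=1.360000, y=2.022933:
  k1 = f(1.360000, 2.022933) = 3.769512
  k2 = f(1.720000, 3.379958) = 5.653231
  y ← 2.022933 + (0.36/2)·(3.769512 + 5.653231) = 3.719027
y(1.72) ≈ 3.7190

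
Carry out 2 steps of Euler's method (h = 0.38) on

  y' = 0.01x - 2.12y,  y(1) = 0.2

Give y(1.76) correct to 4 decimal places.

Euler: y_{n+1} = y_n + h·f(x_n, y_n).
x=1.000000, y=0.200000: f=-0.414000 → y ← 0.200000 + 0.38·(-0.414000) = 0.042680
x=1.380000, y=0.042680: f=-0.076682 → y ← 0.042680 + 0.38·(-0.076682) = 0.013541
y(1.76) ≈ 0.0135

0.0135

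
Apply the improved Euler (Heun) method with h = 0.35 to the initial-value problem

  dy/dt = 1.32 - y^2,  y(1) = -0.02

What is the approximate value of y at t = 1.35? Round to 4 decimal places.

Heun: k1 = f(t_n, y_n); k2 = f(t_n + h, y_n + h·k1); y_{n+1} = y_n + (h/2)·(k1 + k2).
t=1.000000, y=-0.020000:
  k1 = f(1.000000, -0.020000) = 1.319600
  k2 = f(1.350000, 0.441860) = 1.124760
  y ← -0.020000 + (0.35/2)·(1.319600 + 1.124760) = 0.407763
y(1.35) ≈ 0.4078

0.4078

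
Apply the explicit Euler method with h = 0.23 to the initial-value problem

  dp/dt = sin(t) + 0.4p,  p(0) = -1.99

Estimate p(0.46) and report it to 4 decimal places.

Euler: p_{n+1} = p_n + h·f(t_n, p_n).
t=0.000000, p=-1.990000: f=-0.796000 → p ← -1.990000 + 0.23·(-0.796000) = -2.173080
t=0.230000, p=-2.173080: f=-0.641254 → p ← -2.173080 + 0.23·(-0.641254) = -2.320569
p(0.46) ≈ -2.3206

-2.3206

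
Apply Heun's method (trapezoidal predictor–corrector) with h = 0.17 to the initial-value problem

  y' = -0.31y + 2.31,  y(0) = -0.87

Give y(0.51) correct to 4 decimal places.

0.3464

Heun: k1 = f(s_n, y_n); k2 = f(s_n + h, y_n + h·k1); y_{n+1} = y_n + (h/2)·(k1 + k2).
s=0.000000, y=-0.870000:
  k1 = f(0.000000, -0.870000) = 2.579700
  k2 = f(0.170000, -0.431451) = 2.443750
  y ← -0.870000 + (0.17/2)·(2.579700 + 2.443750) = -0.443007
s=0.170000, y=-0.443007:
  k1 = f(0.170000, -0.443007) = 2.447332
  k2 = f(0.340000, -0.026960) = 2.318358
  y ← -0.443007 + (0.17/2)·(2.447332 + 2.318358) = -0.037923
s=0.340000, y=-0.037923:
  k1 = f(0.340000, -0.037923) = 2.321756
  k2 = f(0.510000, 0.356775) = 2.199400
  y ← -0.037923 + (0.17/2)·(2.321756 + 2.199400) = 0.346375
y(0.51) ≈ 0.3464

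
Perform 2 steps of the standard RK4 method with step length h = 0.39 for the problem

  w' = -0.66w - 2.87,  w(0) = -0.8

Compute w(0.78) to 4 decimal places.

-2.2278

RK4: k1 = f(s_n, w_n); k2 = f(s_n + h/2, w_n + (h/2)·k1); k3 = f(s_n + h/2, w_n + (h/2)·k2); k4 = f(s_n + h, w_n + h·k3); w_{n+1} = w_n + (h/6)·(k1 + 2k2 + 2k3 + k4).
s=0.000000, w=-0.800000:
  k1 = f(0.000000, -0.800000) = -2.342000
  k2 = f(0.195000, -1.256690) = -2.040585
  k3 = f(0.195000, -1.197914) = -2.079377
  k4 = f(0.390000, -1.610957) = -1.806768
  w ← -0.800000 + (0.39/6)·(k1 + 2k2 + 2k3 + k4) = -1.605265
s=0.390000, w=-1.605265:
  k1 = f(0.390000, -1.605265) = -1.810525
  k2 = f(0.585000, -1.958317) = -1.577511
  k3 = f(0.585000, -1.912879) = -1.607500
  k4 = f(0.780000, -2.232190) = -1.396755
  w ← -1.605265 + (0.39/6)·(k1 + 2k2 + 2k3 + k4) = -2.227789
w(0.78) ≈ -2.2278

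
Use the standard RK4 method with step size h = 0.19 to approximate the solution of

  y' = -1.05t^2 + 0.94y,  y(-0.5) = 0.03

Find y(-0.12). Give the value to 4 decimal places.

-0.0124

RK4: k1 = f(t_n, y_n); k2 = f(t_n + h/2, y_n + (h/2)·k1); k3 = f(t_n + h/2, y_n + (h/2)·k2); k4 = f(t_n + h, y_n + h·k3); y_{n+1} = y_n + (h/6)·(k1 + 2k2 + 2k3 + k4).
t=-0.500000, y=0.030000:
  k1 = f(-0.500000, 0.030000) = -0.234300
  k2 = f(-0.405000, 0.007741) = -0.164949
  k3 = f(-0.405000, 0.014330) = -0.158756
  k4 = f(-0.310000, -0.000164) = -0.101059
  y ← 0.030000 + (0.19/6)·(k1 + 2k2 + 2k3 + k4) = -0.001121
t=-0.310000, y=-0.001121:
  k1 = f(-0.310000, -0.001121) = -0.101959
  k2 = f(-0.215000, -0.010807) = -0.058695
  k3 = f(-0.215000, -0.006697) = -0.054831
  k4 = f(-0.120000, -0.011539) = -0.025967
  y ← -0.001121 + (0.19/6)·(k1 + 2k2 + 2k3 + k4) = -0.012362
y(-0.12) ≈ -0.0124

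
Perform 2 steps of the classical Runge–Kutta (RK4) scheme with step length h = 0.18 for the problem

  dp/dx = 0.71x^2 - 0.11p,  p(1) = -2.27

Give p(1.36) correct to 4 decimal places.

-1.8295

RK4: k1 = f(x_n, p_n); k2 = f(x_n + h/2, p_n + (h/2)·k1); k3 = f(x_n + h/2, p_n + (h/2)·k2); k4 = f(x_n + h, p_n + h·k3); p_{n+1} = p_n + (h/6)·(k1 + 2k2 + 2k3 + k4).
x=1.000000, p=-2.270000:
  k1 = f(1.000000, -2.270000) = 0.959700
  k2 = f(1.090000, -2.183627) = 1.083750
  k3 = f(1.090000, -2.172463) = 1.082522
  k4 = f(1.180000, -2.075146) = 1.216870
  p ← -2.270000 + (0.18/6)·(k1 + 2k2 + 2k3 + k4) = -2.074727
x=1.180000, p=-2.074727:
  k1 = f(1.180000, -2.074727) = 1.216824
  k2 = f(1.270000, -1.965212) = 1.361332
  k3 = f(1.270000, -1.952207) = 1.359902
  k4 = f(1.360000, -1.829944) = 1.514510
  p ← -2.074727 + (0.18/6)·(k1 + 2k2 + 2k3 + k4) = -1.829513
p(1.36) ≈ -1.8295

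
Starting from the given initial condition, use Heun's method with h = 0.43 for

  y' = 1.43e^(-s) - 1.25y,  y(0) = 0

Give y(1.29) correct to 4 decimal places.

Heun: k1 = f(s_n, y_n); k2 = f(s_n + h, y_n + h·k1); y_{n+1} = y_n + (h/2)·(k1 + k2).
s=0.000000, y=0.000000:
  k1 = f(0.000000, 0.000000) = 1.430000
  k2 = f(0.430000, 0.614900) = 0.161603
  y ← 0.000000 + (0.43/2)·(1.430000 + 0.161603) = 0.342195
s=0.430000, y=0.342195:
  k1 = f(0.430000, 0.342195) = 0.502485
  k2 = f(0.860000, 0.558263) = -0.092707
  y ← 0.342195 + (0.43/2)·(0.502485 + (-0.092707)) = 0.430297
s=0.860000, y=0.430297:
  k1 = f(0.860000, 0.430297) = 0.067251
  k2 = f(1.290000, 0.459215) = -0.180381
  y ← 0.430297 + (0.43/2)·(0.067251 + (-0.180381)) = 0.405974
y(1.29) ≈ 0.4060

0.4060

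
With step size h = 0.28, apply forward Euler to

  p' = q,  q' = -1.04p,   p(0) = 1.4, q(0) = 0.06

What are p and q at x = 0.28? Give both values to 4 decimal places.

Euler on (p,q): p_{n+1} = p_n + h·p', q_{n+1} = q_n + h·q'.
0.000000: (1.400000, 0.060000); f=(0.060000, -1.456000) → (1.416800, -0.347680)
(p(0.28), q(0.28)) ≈ (1.4168, -0.3477)

1.4168, -0.3477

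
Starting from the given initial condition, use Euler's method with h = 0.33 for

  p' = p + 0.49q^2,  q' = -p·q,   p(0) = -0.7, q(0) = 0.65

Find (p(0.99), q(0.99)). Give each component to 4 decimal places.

-1.2174, 1.3820

Euler on (p,q): p_{n+1} = p_n + h·p', q_{n+1} = q_n + h·q'.
0.000000: (-0.700000, 0.650000); f=(-0.492975, 0.455000) → (-0.862682, 0.800150)
0.330000: (-0.862682, 0.800150); f=(-0.548964, 0.690275) → (-1.043840, 1.027941)
0.660000: (-1.043840, 1.027941); f=(-0.526076, 1.073006) → (-1.217445, 1.382033)
(p(0.99), q(0.99)) ≈ (-1.2174, 1.3820)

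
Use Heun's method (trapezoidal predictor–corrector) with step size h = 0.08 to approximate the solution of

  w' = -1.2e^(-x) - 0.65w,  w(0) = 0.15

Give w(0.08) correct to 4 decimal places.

Heun: k1 = f(x_n, w_n); k2 = f(x_n + h, w_n + h·k1); w_{n+1} = w_n + (h/2)·(k1 + k2).
x=0.000000, w=0.150000:
  k1 = f(0.000000, 0.150000) = -1.297500
  k2 = f(0.080000, 0.046200) = -1.137770
  w ← 0.150000 + (0.08/2)·(-1.297500 + (-1.137770)) = 0.052589
w(0.08) ≈ 0.0526

0.0526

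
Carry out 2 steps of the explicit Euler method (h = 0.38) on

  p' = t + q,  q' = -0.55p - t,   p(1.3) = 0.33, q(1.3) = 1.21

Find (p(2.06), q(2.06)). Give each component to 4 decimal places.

Euler on (p,q): p_{n+1} = p_n + h·p', q_{n+1} = q_n + h·q'.
1.300000: (0.330000, 1.210000); f=(2.510000, -1.481500) → (1.283800, 0.647030)
1.680000: (1.283800, 0.647030); f=(2.327030, -2.386090) → (2.168071, -0.259684)
(p(2.06), q(2.06)) ≈ (2.1681, -0.2597)

2.1681, -0.2597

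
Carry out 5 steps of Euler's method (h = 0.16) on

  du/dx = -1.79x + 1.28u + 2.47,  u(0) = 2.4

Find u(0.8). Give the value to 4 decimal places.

8.4991

Euler: u_{n+1} = u_n + h·f(x_n, u_n).
x=0.000000, u=2.400000: f=5.542000 → u ← 2.400000 + 0.16·5.542000 = 3.286720
x=0.160000, u=3.286720: f=6.390602 → u ← 3.286720 + 0.16·6.390602 = 4.309216
x=0.320000, u=4.309216: f=7.412997 → u ← 4.309216 + 0.16·7.412997 = 5.495296
x=0.480000, u=5.495296: f=8.644779 → u ← 5.495296 + 0.16·8.644779 = 6.878460
x=0.640000, u=6.878460: f=10.128829 → u ← 6.878460 + 0.16·10.128829 = 8.499073
u(0.8) ≈ 8.4991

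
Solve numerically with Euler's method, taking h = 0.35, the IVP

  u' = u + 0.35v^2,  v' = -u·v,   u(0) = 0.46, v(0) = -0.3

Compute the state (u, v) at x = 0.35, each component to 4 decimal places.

Euler on (u,v): u_{n+1} = u_n + h·u', v_{n+1} = v_n + h·v'.
0.000000: (0.460000, -0.300000); f=(0.491500, 0.138000) → (0.632025, -0.251700)
(u(0.35), v(0.35)) ≈ (0.6320, -0.2517)

0.6320, -0.2517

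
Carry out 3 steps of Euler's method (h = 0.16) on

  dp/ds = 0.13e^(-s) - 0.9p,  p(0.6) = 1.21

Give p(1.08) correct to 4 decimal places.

0.7839

Euler: p_{n+1} = p_n + h·f(s_n, p_n).
s=0.600000, p=1.210000: f=-1.017654 → p ← 1.210000 + 0.16·(-1.017654) = 1.047175
s=0.760000, p=1.047175: f=-0.881661 → p ← 1.047175 + 0.16·(-0.881661) = 0.906110
s=0.920000, p=0.906110: f=-0.763691 → p ← 0.906110 + 0.16·(-0.763691) = 0.783919
p(1.08) ≈ 0.7839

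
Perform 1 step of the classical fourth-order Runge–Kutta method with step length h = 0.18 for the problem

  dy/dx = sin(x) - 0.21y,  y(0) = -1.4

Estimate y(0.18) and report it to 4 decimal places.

RK4: k1 = f(x_n, y_n); k2 = f(x_n + h/2, y_n + (h/2)·k1); k3 = f(x_n + h/2, y_n + (h/2)·k2); k4 = f(x_n + h, y_n + h·k3); y_{n+1} = y_n + (h/6)·(k1 + 2k2 + 2k3 + k4).
x=0.000000, y=-1.400000:
  k1 = f(0.000000, -1.400000) = 0.294000
  k2 = f(0.090000, -1.373540) = 0.378322
  k3 = f(0.090000, -1.365951) = 0.376728
  k4 = f(0.180000, -1.332189) = 0.458789
  y ← -1.400000 + (0.18/6)·(k1 + 2k2 + 2k3 + k4) = -1.332113
y(0.18) ≈ -1.3321

-1.3321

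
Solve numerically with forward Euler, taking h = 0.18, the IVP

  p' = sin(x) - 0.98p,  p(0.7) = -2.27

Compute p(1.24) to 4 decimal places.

-0.9182

Euler: p_{n+1} = p_n + h·f(x_n, p_n).
x=0.700000, p=-2.270000: f=2.868818 → p ← -2.270000 + 0.18·2.868818 = -1.753613
x=0.880000, p=-1.753613: f=2.489279 → p ← -1.753613 + 0.18·2.489279 = -1.305543
x=1.060000, p=-1.305543: f=2.151787 → p ← -1.305543 + 0.18·2.151787 = -0.918221
p(1.24) ≈ -0.9182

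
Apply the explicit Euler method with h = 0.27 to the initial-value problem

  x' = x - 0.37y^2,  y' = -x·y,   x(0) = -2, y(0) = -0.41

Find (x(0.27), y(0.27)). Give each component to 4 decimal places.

-2.5568, -0.6314

Euler on (x,y): x_{n+1} = x_n + h·x', y_{n+1} = y_n + h·y'.
0.000000: (-2.000000, -0.410000); f=(-2.062197, -0.820000) → (-2.556793, -0.631400)
(x(0.27), y(0.27)) ≈ (-2.5568, -0.6314)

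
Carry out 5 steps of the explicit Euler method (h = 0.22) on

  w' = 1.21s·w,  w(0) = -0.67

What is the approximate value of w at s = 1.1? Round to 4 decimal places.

Euler: w_{n+1} = w_n + h·f(s_n, w_n).
s=0.000000, w=-0.670000: f=0.000000 → w ← -0.670000 + 0.22·0.000000 = -0.670000
s=0.220000, w=-0.670000: f=-0.178354 → w ← -0.670000 + 0.22·(-0.178354) = -0.709238
s=0.440000, w=-0.709238: f=-0.377598 → w ← -0.709238 + 0.22·(-0.377598) = -0.792309
s=0.660000, w=-0.792309: f=-0.632738 → w ← -0.792309 + 0.22·(-0.632738) = -0.931512
s=0.880000, w=-0.931512: f=-0.991874 → w ← -0.931512 + 0.22·(-0.991874) = -1.149724
w(1.1) ≈ -1.1497

-1.1497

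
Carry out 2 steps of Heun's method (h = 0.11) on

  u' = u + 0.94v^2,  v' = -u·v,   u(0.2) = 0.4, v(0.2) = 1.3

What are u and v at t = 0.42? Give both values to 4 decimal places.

Heun on (u,v): k1 = f(t_n, state_n); k2 = f(t_n + h, state_n + h·k1); state_{n+1} = state_n + (h/2)·(k1 + k2).
0.200000: (0.400000, 1.300000)
  k1 = (1.988600, -0.520000)
  predictor → (0.618746, 1.242800)
  k2 = (2.070625, -0.768978)
  → (0.623257, 1.229106)
0.310000: (0.623257, 1.229106)
  k1 = (2.043317, -0.766050)
  predictor → (0.848022, 1.144841)
  k2 = (2.080043, -0.970850)
  → (0.850042, 1.133577)
(u(0.42), v(0.42)) ≈ (0.8500, 1.1336)

0.8500, 1.1336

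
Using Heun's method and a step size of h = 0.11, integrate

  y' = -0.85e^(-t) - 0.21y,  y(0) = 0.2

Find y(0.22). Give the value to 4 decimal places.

0.0270

Heun: k1 = f(t_n, y_n); k2 = f(t_n + h, y_n + h·k1); y_{n+1} = y_n + (h/2)·(k1 + k2).
t=0.000000, y=0.200000:
  k1 = f(0.000000, 0.200000) = -0.892000
  k2 = f(0.110000, 0.101880) = -0.782854
  y ← 0.200000 + (0.11/2)·(-0.892000 + (-0.782854)) = 0.107883
t=0.110000, y=0.107883:
  k1 = f(0.110000, 0.107883) = -0.784114
  k2 = f(0.220000, 0.021630) = -0.686683
  y ← 0.107883 + (0.11/2)·(-0.784114 + (-0.686683)) = 0.026989
y(0.22) ≈ 0.0270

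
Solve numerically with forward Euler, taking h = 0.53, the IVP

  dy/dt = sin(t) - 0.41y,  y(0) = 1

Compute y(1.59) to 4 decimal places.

Euler: y_{n+1} = y_n + h·f(t_n, y_n).
t=0.000000, y=1.000000: f=-0.410000 → y ← 1.000000 + 0.53·(-0.410000) = 0.782700
t=0.530000, y=0.782700: f=0.184626 → y ← 0.782700 + 0.53·0.184626 = 0.880552
t=1.060000, y=0.880552: f=0.511329 → y ← 0.880552 + 0.53·0.511329 = 1.151556
y(1.59) ≈ 1.1516

1.1516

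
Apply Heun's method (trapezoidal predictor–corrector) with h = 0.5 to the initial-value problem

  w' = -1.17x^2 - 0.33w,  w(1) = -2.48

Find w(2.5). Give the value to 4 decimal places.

Heun: k1 = f(x_n, w_n); k2 = f(x_n + h, w_n + h·k1); w_{n+1} = w_n + (h/2)·(k1 + k2).
x=1.000000, w=-2.480000:
  k1 = f(1.000000, -2.480000) = -0.351600
  k2 = f(1.500000, -2.655800) = -1.756086
  w ← -2.480000 + (0.5/2)·(-0.351600 + (-1.756086)) = -3.006921
x=1.500000, w=-3.006921:
  k1 = f(1.500000, -3.006921) = -1.640216
  k2 = f(2.000000, -3.827029) = -3.417080
  w ← -3.006921 + (0.5/2)·(-1.640216 + (-3.417080)) = -4.271246
x=2.000000, w=-4.271246:
  k1 = f(2.000000, -4.271246) = -3.270489
  k2 = f(2.500000, -5.906490) = -5.363358
  w ← -4.271246 + (0.5/2)·(-3.270489 + (-5.363358)) = -6.429707
w(2.5) ≈ -6.4297

-6.4297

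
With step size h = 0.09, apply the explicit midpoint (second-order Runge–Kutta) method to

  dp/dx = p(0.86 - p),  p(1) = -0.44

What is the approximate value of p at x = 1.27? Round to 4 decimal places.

Midpoint: k1 = f(x_n, p_n); k2 = f(x_n + h/2, p_n + (h/2)·k1); p_{n+1} = p_n + h·k2.
x=1.000000, p=-0.440000:
  k1 = f(1.000000, -0.440000) = -0.572000
  k2 = f(1.045000, -0.465740) = -0.617450
  p ← -0.440000 + 0.09·(-0.617450) = -0.495571
x=1.090000, p=-0.495571:
  k1 = f(1.090000, -0.495571) = -0.671781
  k2 = f(1.135000, -0.525801) = -0.728655
  p ← -0.495571 + 0.09·(-0.728655) = -0.561149
x=1.180000, p=-0.561149:
  k1 = f(1.180000, -0.561149) = -0.797477
  k2 = f(1.225000, -0.597036) = -0.869903
  p ← -0.561149 + 0.09·(-0.869903) = -0.639441
p(1.27) ≈ -0.6394

-0.6394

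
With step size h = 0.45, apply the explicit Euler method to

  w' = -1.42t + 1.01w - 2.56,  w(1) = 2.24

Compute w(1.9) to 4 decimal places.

Euler: w_{n+1} = w_n + h·f(t_n, w_n).
t=1.000000, w=2.240000: f=-1.717600 → w ← 2.240000 + 0.45·(-1.717600) = 1.467080
t=1.450000, w=1.467080: f=-3.137249 → w ← 1.467080 + 0.45·(-3.137249) = 0.055318
w(1.9) ≈ 0.0553

0.0553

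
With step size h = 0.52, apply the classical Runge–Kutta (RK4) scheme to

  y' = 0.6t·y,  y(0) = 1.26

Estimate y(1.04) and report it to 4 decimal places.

1.7429

RK4: k1 = f(t_n, y_n); k2 = f(t_n + h/2, y_n + (h/2)·k1); k3 = f(t_n + h/2, y_n + (h/2)·k2); k4 = f(t_n + h, y_n + h·k3); y_{n+1} = y_n + (h/6)·(k1 + 2k2 + 2k3 + k4).
t=0.000000, y=1.260000:
  k1 = f(0.000000, 1.260000) = 0.000000
  k2 = f(0.260000, 1.260000) = 0.196560
  k3 = f(0.260000, 1.311106) = 0.204532
  k4 = f(0.520000, 1.366357) = 0.426303
  y ← 1.260000 + (0.52/6)·(k1 + 2k2 + 2k3 + k4) = 1.366469
t=0.520000, y=1.366469:
  k1 = f(0.520000, 1.366469) = 0.426338
  k2 = f(0.780000, 1.477317) = 0.691384
  k3 = f(0.780000, 1.546229) = 0.723635
  k4 = f(1.040000, 1.742759) = 1.087482
  y ← 1.366469 + (0.52/6)·(k1 + 2k2 + 2k3 + k4) = 1.742937
y(1.04) ≈ 1.7429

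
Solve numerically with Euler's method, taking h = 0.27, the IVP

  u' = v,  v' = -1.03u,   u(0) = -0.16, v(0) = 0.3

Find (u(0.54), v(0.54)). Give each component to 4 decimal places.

0.0140, 0.3665

Euler on (u,v): u_{n+1} = u_n + h·u', v_{n+1} = v_n + h·v'.
0.000000: (-0.160000, 0.300000); f=(0.300000, 0.164800) → (-0.079000, 0.344496)
0.270000: (-0.079000, 0.344496); f=(0.344496, 0.081370) → (0.014014, 0.366466)
(u(0.54), v(0.54)) ≈ (0.0140, 0.3665)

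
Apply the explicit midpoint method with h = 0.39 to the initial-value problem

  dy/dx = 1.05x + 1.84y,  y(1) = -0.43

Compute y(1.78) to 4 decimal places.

Midpoint: k1 = f(x_n, y_n); k2 = f(x_n + h/2, y_n + (h/2)·k1); y_{n+1} = y_n + h·k2.
x=1.000000, y=-0.430000:
  k1 = f(1.000000, -0.430000) = 0.258800
  k2 = f(1.195000, -0.379534) = 0.556407
  y ← -0.430000 + 0.39·0.556407 = -0.213001
x=1.390000, y=-0.213001:
  k1 = f(1.390000, -0.213001) = 1.067578
  k2 = f(1.585000, -0.004823) = 1.655375
  y ← -0.213001 + 0.39·1.655375 = 0.432595
y(1.78) ≈ 0.4326

0.4326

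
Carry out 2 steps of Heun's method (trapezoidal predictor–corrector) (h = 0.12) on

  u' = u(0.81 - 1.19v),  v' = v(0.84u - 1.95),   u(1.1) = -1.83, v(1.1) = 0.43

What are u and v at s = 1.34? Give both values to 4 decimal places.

-2.0499, 0.1895

Heun on (u,v): k1 = f(s_n, state_n); k2 = f(s_n + h, state_n + h·k1); state_{n+1} = state_n + (h/2)·(k1 + k2).
1.100000: (-1.830000, 0.430000)
  k1 = (-0.545889, -1.499496)
  predictor → (-1.895507, 0.250060)
  k2 = (-0.971311, -0.885771)
  → (-1.921032, 0.286884)
1.220000: (-1.921032, 0.286884)
  k1 = (-0.900211, -1.022359)
  predictor → (-2.029057, 0.164201)
  k2 = (-1.247060, -0.600057)
  → (-2.049868, 0.189539)
(u(1.34), v(1.34)) ≈ (-2.0499, 0.1895)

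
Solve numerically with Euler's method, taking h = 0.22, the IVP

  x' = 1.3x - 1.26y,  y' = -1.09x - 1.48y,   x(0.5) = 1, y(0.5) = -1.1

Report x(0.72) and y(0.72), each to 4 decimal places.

1.5909, -0.9816

Euler on (x,y): x_{n+1} = x_n + h·x', y_{n+1} = y_n + h·y'.
0.500000: (1.000000, -1.100000); f=(2.686000, 0.538000) → (1.590920, -0.981640)
(x(0.72), y(0.72)) ≈ (1.5909, -0.9816)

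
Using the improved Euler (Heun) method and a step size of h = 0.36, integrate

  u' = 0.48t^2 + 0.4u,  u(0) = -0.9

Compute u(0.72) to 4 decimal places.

-1.1288

Heun: k1 = f(t_n, u_n); k2 = f(t_n + h, u_n + h·k1); u_{n+1} = u_n + (h/2)·(k1 + k2).
t=0.000000, u=-0.900000:
  k1 = f(0.000000, -0.900000) = -0.360000
  k2 = f(0.360000, -1.029600) = -0.349632
  u ← -0.900000 + (0.36/2)·(-0.360000 + (-0.349632)) = -1.027734
t=0.360000, u=-1.027734:
  k1 = f(0.360000, -1.027734) = -0.348886
  k2 = f(0.720000, -1.153333) = -0.212501
  u ← -1.027734 + (0.36/2)·(-0.348886 + (-0.212501)) = -1.128783
u(0.72) ≈ -1.1288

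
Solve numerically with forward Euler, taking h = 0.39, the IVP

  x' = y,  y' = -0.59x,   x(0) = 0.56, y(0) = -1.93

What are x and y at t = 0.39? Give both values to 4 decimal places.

-0.1927, -2.0589

Euler on (x,y): x_{n+1} = x_n + h·x', y_{n+1} = y_n + h·y'.
0.000000: (0.560000, -1.930000); f=(-1.930000, -0.330400) → (-0.192700, -2.058856)
(x(0.39), y(0.39)) ≈ (-0.1927, -2.0589)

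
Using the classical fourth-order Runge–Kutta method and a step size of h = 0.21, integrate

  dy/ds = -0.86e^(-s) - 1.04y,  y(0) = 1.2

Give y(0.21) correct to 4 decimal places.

RK4: k1 = f(s_n, y_n); k2 = f(s_n + h/2, y_n + (h/2)·k1); k3 = f(s_n + h/2, y_n + (h/2)·k2); k4 = f(s_n + h, y_n + h·k3); y_{n+1} = y_n + (h/6)·(k1 + 2k2 + 2k3 + k4).
s=0.000000, y=1.200000:
  k1 = f(0.000000, 1.200000) = -2.108000
  k2 = f(0.105000, 0.978660) = -1.792085
  k3 = f(0.105000, 1.011831) = -1.826583
  k4 = f(0.210000, 0.816417) = -1.546177
  y ← 1.200000 + (0.21/6)·(k1 + 2k2 + 2k3 + k4) = 0.818797
y(0.21) ≈ 0.8188

0.8188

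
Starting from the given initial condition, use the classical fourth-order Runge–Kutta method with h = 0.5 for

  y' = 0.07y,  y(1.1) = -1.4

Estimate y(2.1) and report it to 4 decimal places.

RK4: k1 = f(t_n, y_n); k2 = f(t_n + h/2, y_n + (h/2)·k1); k3 = f(t_n + h/2, y_n + (h/2)·k2); k4 = f(t_n + h, y_n + h·k3); y_{n+1} = y_n + (h/6)·(k1 + 2k2 + 2k3 + k4).
t=1.100000, y=-1.400000:
  k1 = f(1.100000, -1.400000) = -0.098000
  k2 = f(1.350000, -1.424500) = -0.099715
  k3 = f(1.350000, -1.424929) = -0.099745
  k4 = f(1.600000, -1.449873) = -0.101491
  y ← -1.400000 + (0.5/6)·(k1 + 2k2 + 2k3 + k4) = -1.449868
t=1.600000, y=-1.449868:
  k1 = f(1.600000, -1.449868) = -0.101491
  k2 = f(1.850000, -1.475240) = -0.103267
  k3 = f(1.850000, -1.475684) = -0.103298
  k4 = f(2.100000, -1.501517) = -0.105106
  y ← -1.449868 + (0.5/6)·(k1 + 2k2 + 2k3 + k4) = -1.501511
y(2.1) ≈ -1.5015

-1.5015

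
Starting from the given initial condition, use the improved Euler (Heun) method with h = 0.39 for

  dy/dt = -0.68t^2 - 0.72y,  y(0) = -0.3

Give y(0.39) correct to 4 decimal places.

Heun: k1 = f(t_n, y_n); k2 = f(t_n + h, y_n + h·k1); y_{n+1} = y_n + (h/2)·(k1 + k2).
t=0.000000, y=-0.300000:
  k1 = f(0.000000, -0.300000) = 0.216000
  k2 = f(0.390000, -0.215760) = 0.051919
  y ← -0.300000 + (0.39/2)·(0.216000 + 0.051919) = -0.247756
y(0.39) ≈ -0.2478

-0.2478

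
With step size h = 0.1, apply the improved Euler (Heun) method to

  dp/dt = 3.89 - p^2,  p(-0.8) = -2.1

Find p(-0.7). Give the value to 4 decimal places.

Heun: k1 = f(t_n, p_n); k2 = f(t_n + h, p_n + h·k1); p_{n+1} = p_n + (h/2)·(k1 + k2).
t=-0.800000, p=-2.100000:
  k1 = f(-0.800000, -2.100000) = -0.520000
  k2 = f(-0.700000, -2.152000) = -0.741104
  p ← -2.100000 + (0.1/2)·(-0.520000 + (-0.741104)) = -2.163055
p(-0.7) ≈ -2.1631

-2.1631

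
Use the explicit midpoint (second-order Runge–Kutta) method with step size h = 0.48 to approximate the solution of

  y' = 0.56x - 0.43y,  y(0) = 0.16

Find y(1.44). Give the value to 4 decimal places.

0.5722

Midpoint: k1 = f(x_n, y_n); k2 = f(x_n + h/2, y_n + (h/2)·k1); y_{n+1} = y_n + h·k2.
x=0.000000, y=0.160000:
  k1 = f(0.000000, 0.160000) = -0.068800
  k2 = f(0.240000, 0.143488) = 0.072700
  y ← 0.160000 + 0.48·0.072700 = 0.194896
x=0.480000, y=0.194896:
  k1 = f(0.480000, 0.194896) = 0.184995
  k2 = f(0.720000, 0.239295) = 0.300303
  y ← 0.194896 + 0.48·0.300303 = 0.339042
x=0.960000, y=0.339042:
  k1 = f(0.960000, 0.339042) = 0.391812
  k2 = f(1.200000, 0.433077) = 0.485777
  y ← 0.339042 + 0.48·0.485777 = 0.572215
y(1.44) ≈ 0.5722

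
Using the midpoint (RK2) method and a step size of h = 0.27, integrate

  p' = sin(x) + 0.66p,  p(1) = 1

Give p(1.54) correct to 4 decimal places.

2.0315

Midpoint: k1 = f(x_n, p_n); k2 = f(x_n + h/2, p_n + (h/2)·k1); p_{n+1} = p_n + h·k2.
x=1.000000, p=1.000000:
  k1 = f(1.000000, 1.000000) = 1.501471
  k2 = f(1.135000, 1.202699) = 1.700315
  p ← 1.000000 + 0.27·1.700315 = 1.459085
x=1.270000, p=1.459085:
  k1 = f(1.270000, 1.459085) = 1.918097
  k2 = f(1.405000, 1.718028) = 2.120186
  p ← 1.459085 + 0.27·2.120186 = 2.031535
p(1.54) ≈ 2.0315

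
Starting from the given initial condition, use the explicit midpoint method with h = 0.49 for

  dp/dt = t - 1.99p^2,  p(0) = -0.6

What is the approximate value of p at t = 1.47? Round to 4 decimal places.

-46.9946

Midpoint: k1 = f(t_n, p_n); k2 = f(t_n + h/2, p_n + (h/2)·k1); p_{n+1} = p_n + h·k2.
t=0.000000, p=-0.600000:
  k1 = f(0.000000, -0.600000) = -0.716400
  k2 = f(0.245000, -0.775518) = -0.951842
  p ← -0.600000 + 0.49·(-0.951842) = -1.066403
t=0.490000, p=-1.066403:
  k1 = f(0.490000, -1.066403) = -1.773057
  k2 = f(0.735000, -1.500802) = -3.747287
  p ← -1.066403 + 0.49·(-3.747287) = -2.902573
t=0.980000, p=-2.902573:
  k1 = f(0.980000, -2.902573) = -15.785611
  k2 = f(1.225000, -6.770048) = -89.983754
  p ← -2.902573 + 0.49·(-89.983754) = -46.994612
p(1.47) ≈ -46.9946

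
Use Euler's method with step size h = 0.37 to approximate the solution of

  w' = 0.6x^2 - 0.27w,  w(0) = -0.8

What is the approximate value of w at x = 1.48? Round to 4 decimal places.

-0.1175

Euler: w_{n+1} = w_n + h·f(x_n, w_n).
x=0.000000, w=-0.800000: f=0.216000 → w ← -0.800000 + 0.37·0.216000 = -0.720080
x=0.370000, w=-0.720080: f=0.276562 → w ← -0.720080 + 0.37·0.276562 = -0.617752
x=0.740000, w=-0.617752: f=0.495353 → w ← -0.617752 + 0.37·0.495353 = -0.434472
x=1.110000, w=-0.434472: f=0.856567 → w ← -0.434472 + 0.37·0.856567 = -0.117542
w(1.48) ≈ -0.1175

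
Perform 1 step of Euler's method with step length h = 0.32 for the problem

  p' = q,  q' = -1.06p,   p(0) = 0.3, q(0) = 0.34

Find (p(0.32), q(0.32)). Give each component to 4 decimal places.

0.4088, 0.2382

Euler on (p,q): p_{n+1} = p_n + h·p', q_{n+1} = q_n + h·q'.
0.000000: (0.300000, 0.340000); f=(0.340000, -0.318000) → (0.408800, 0.238240)
(p(0.32), q(0.32)) ≈ (0.4088, 0.2382)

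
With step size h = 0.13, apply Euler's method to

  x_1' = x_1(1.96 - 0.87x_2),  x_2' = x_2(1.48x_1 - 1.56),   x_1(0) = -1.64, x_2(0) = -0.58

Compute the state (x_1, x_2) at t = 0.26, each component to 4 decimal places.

Euler on (x_1,x_2): x_1_{n+1} = x_1_n + h·x_1', x_2_{n+1} = x_2_n + h·x_2'.
0.000000: (-1.640000, -0.580000); f=(-4.041944, 2.312576) → (-2.165453, -0.279365)
0.130000: (-2.165453, -0.279365); f=(-4.770596, 1.331138) → (-2.785630, -0.106317)
(x_1(0.26), x_2(0.26)) ≈ (-2.7856, -0.1063)

-2.7856, -0.1063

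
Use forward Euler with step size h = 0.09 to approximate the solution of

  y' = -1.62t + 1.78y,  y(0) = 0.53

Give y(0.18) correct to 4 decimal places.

Euler: y_{n+1} = y_n + h·f(t_n, y_n).
t=0.000000, y=0.530000: f=0.943400 → y ← 0.530000 + 0.09·0.943400 = 0.614906
t=0.090000, y=0.614906: f=0.948733 → y ← 0.614906 + 0.09·0.948733 = 0.700292
y(0.18) ≈ 0.7003

0.7003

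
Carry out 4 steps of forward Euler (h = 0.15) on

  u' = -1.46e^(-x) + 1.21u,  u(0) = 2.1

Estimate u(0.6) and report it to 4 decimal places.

3.1365

Euler: u_{n+1} = u_n + h·f(x_n, u_n).
x=0.000000, u=2.100000: f=1.081000 → u ← 2.100000 + 0.15·1.081000 = 2.262150
x=0.150000, u=2.262150: f=1.480568 → u ← 2.262150 + 0.15·1.480568 = 2.484235
x=0.300000, u=2.484235: f=1.924330 → u ← 2.484235 + 0.15·1.924330 = 2.772885
x=0.450000, u=2.772885: f=2.424253 → u ← 2.772885 + 0.15·2.424253 = 3.136523
u(0.6) ≈ 3.1365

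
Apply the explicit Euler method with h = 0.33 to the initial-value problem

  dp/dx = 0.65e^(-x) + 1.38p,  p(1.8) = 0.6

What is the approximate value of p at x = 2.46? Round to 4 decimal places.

1.3480

Euler: p_{n+1} = p_n + h·f(x_n, p_n).
x=1.800000, p=0.600000: f=0.935444 → p ← 0.600000 + 0.33·0.935444 = 0.908697
x=2.130000, p=0.908697: f=1.331246 → p ← 0.908697 + 0.33·1.331246 = 1.348008
p(2.46) ≈ 1.3480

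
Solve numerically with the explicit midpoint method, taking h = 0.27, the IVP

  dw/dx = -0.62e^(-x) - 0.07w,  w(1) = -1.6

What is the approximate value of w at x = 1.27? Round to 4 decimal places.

Midpoint: k1 = f(x_n, w_n); k2 = f(x_n + h/2, w_n + (h/2)·k1); w_{n+1} = w_n + h·k2.
x=1.000000, w=-1.600000:
  k1 = f(1.000000, -1.600000) = -0.116085
  k2 = f(1.135000, -1.615672) = -0.086185
  w ← -1.600000 + 0.27·(-0.086185) = -1.623270
w(1.27) ≈ -1.6233

-1.6233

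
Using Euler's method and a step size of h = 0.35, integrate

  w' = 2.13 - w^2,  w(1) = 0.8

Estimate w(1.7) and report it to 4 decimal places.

1.4558

Euler: w_{n+1} = w_n + h·f(x_n, w_n).
x=1.000000, w=0.800000: f=1.490000 → w ← 0.800000 + 0.35·1.490000 = 1.321500
x=1.350000, w=1.321500: f=0.383638 → w ← 1.321500 + 0.35·0.383638 = 1.455773
w(1.7) ≈ 1.4558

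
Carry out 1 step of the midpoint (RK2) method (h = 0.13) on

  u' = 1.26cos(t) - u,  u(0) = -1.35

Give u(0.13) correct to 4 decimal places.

-1.0331

Midpoint: k1 = f(t_n, u_n); k2 = f(t_n + h/2, u_n + (h/2)·k1); u_{n+1} = u_n + h·k2.
t=0.000000, u=-1.350000:
  k1 = f(0.000000, -1.350000) = 2.610000
  k2 = f(0.065000, -1.180350) = 2.437689
  u ← -1.350000 + 0.13·2.437689 = -1.033100
u(0.13) ≈ -1.0331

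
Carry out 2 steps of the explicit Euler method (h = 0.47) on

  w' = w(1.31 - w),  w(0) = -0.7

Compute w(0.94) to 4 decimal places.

-3.0704

Euler: w_{n+1} = w_n + h·f(x_n, w_n).
x=0.000000, w=-0.700000: f=-1.407000 → w ← -0.700000 + 0.47·(-1.407000) = -1.361290
x=0.470000, w=-1.361290: f=-3.636400 → w ← -1.361290 + 0.47·(-3.636400) = -3.070398
w(0.94) ≈ -3.0704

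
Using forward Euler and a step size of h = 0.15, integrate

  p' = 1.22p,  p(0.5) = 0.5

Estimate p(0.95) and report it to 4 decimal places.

0.8278

Euler: p_{n+1} = p_n + h·f(t_n, p_n).
t=0.500000, p=0.500000: f=0.610000 → p ← 0.500000 + 0.15·0.610000 = 0.591500
t=0.650000, p=0.591500: f=0.721630 → p ← 0.591500 + 0.15·0.721630 = 0.699744
t=0.800000, p=0.699744: f=0.853688 → p ← 0.699744 + 0.15·0.853688 = 0.827798
p(0.95) ≈ 0.8278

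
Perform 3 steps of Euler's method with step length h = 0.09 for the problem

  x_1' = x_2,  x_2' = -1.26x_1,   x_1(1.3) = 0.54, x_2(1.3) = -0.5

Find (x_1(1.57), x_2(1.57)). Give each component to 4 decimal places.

Euler on (x_1,x_2): x_1_{n+1} = x_1_n + h·x_1', x_2_{n+1} = x_2_n + h·x_2'.
1.300000: (0.540000, -0.500000); f=(-0.500000, -0.680400) → (0.495000, -0.561236)
1.390000: (0.495000, -0.561236); f=(-0.561236, -0.623700) → (0.444489, -0.617369)
1.480000: (0.444489, -0.617369); f=(-0.617369, -0.560056) → (0.388926, -0.667774)
(x_1(1.57), x_2(1.57)) ≈ (0.3889, -0.6678)

0.3889, -0.6678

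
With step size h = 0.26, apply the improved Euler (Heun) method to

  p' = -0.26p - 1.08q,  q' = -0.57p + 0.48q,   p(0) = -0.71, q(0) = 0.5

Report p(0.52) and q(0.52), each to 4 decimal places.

-0.9840, 0.9154

Heun on (p,q): k1 = f(s_n, state_n); k2 = f(s_n + h, state_n + h·k1); state_{n+1} = state_n + (h/2)·(k1 + k2).
0.000000: (-0.710000, 0.500000)
  k1 = (-0.355400, 0.644700)
  predictor → (-0.802404, 0.667622)
  k2 = (-0.512407, 0.777829)
  → (-0.822815, 0.684929)
0.260000: (-0.822815, 0.684929)
  k1 = (-0.525791, 0.797770)
  predictor → (-0.959521, 0.892349)
  k2 = (-0.714262, 0.975254)
  → (-0.984022, 0.915422)
(p(0.52), q(0.52)) ≈ (-0.9840, 0.9154)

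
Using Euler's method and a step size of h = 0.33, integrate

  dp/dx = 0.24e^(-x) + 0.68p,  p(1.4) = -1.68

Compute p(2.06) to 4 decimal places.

-2.4806

Euler: p_{n+1} = p_n + h·f(x_n, p_n).
x=1.400000, p=-1.680000: f=-1.083217 → p ← -1.680000 + 0.33·(-1.083217) = -2.037462
x=1.730000, p=-2.037462: f=-1.342926 → p ← -2.037462 + 0.33·(-1.342926) = -2.480627
p(2.06) ≈ -2.4806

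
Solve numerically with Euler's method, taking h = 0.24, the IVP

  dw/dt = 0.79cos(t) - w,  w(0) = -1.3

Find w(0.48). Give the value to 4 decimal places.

-0.4226

Euler: w_{n+1} = w_n + h·f(t_n, w_n).
t=0.000000, w=-1.300000: f=2.090000 → w ← -1.300000 + 0.24·2.090000 = -0.798400
t=0.240000, w=-0.798400: f=1.565757 → w ← -0.798400 + 0.24·1.565757 = -0.422618
w(0.48) ≈ -0.4226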